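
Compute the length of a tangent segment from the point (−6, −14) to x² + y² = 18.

The centre is (0, 0) and r = 3√2. The square of the distance from P to the centre is 36 + 196 = 232.
Power of the point: PT² = |PO|² − r² = 214, so PT = √214.

√214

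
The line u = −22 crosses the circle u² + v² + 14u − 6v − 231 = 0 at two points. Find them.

(−22, −5) and (−22, 11)

The line gives u = −22. Substituting into the circle:
v² − 6v − 55 = 0
v = 11 or v = −5, giving (−22, 11) and (−22, −5).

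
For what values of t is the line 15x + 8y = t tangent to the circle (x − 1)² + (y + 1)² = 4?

Tangency holds when the distance from the centre (1, −1) to the line equals the radius 2:
|15·1 + 8·(−1) − t| / √289 = 2
|t − (7)| = 2·17, so t = 41 or t = −27.

t = −27 or t = 41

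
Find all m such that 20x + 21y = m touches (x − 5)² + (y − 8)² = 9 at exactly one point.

For a tangent, require d(centre, line) = r = 3.
|20·5 + 21·8 − m| / √841 = 3
|m − (268)| = 3·29, so m = 355 or m = 181.

m = 181 or m = 355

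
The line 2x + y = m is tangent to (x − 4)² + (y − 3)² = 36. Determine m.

The line touches the circle iff its distance from (4, 3) is 6:
|2·4 + 1·3 − m| / √5 = 6
|m − (11)| = 6√5.

m = 11 ± 6√5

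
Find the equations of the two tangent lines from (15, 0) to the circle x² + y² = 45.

Let a tangent through (15, 0) have slope m. Its distance from (0, 0) must equal 3√5:
(−15m − (0))² = 45(m² + 1)
4m² − 1 = 0, so m = 1/2 or m = −1/2.
With m = 1/2: x − 2y = 15. With m = −1/2: x + 2y = 15.

x − 2y = 15 and x + 2y = 15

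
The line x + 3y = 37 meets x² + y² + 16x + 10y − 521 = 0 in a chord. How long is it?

10√10

The distance from (−8, −5) to the line is 60/√10, and r² = 610.
Half the chord is √(r² − d²) = √(250), so the full chord is 10√10.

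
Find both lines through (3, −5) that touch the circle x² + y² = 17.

x + 4y = −17 and 4x − y = 17

Write the tangent as mx − y + (−5 − m·(3)) = 0 and set its distance from the centre to √17:
(−3m − (5))² = 17(m² + 1)
4m² − 15m − 4 = 0, so m = −1/4 or m = 4.
Through (3, −5) these give x + 4y = −17 and 4x − y = 17.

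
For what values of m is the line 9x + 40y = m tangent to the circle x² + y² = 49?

The line touches the circle iff its distance from (0, 0) is 7:
|9·0 + 40·0 − m| / √1681 = 7
|m| = 7·41, so m = 287 or m = −287.

m = −287 or m = 287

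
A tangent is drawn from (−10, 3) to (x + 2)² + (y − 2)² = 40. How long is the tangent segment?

5

The centre is (−2, 2) and r = 2√10. The square of the distance from P to the centre is 64 + 1 = 65.
Power of the point: PT² = |PO|² − r² = 25, so PT = 5.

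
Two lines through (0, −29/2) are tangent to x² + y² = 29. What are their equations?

5x − 2y = 29 and 5x + 2y = −29

A line y − (−29/2) = m(x − (0)) is tangent when its distance from (0, 0) is √29:
[m·(0) − (29/2)]² = 29(m² + 1)
4m² − 25 = 0, so m = 5/2 or m = −5/2.
With m = 5/2: 5x − 2y = 29. With m = −5/2: 5x + 2y = −29.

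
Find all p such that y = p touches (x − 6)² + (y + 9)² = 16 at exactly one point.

p = −13 or p = −5

For a tangent, require d(centre, line) = r = 4.
|0·6 + 1·(−9) − p| / √1 = 4
|p − (−9)| = 4, so p = −5 or p = −13.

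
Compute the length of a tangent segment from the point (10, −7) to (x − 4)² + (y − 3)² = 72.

8

Centre (4, 3), r² = 72. |PO|² = (6)² + (−10)² = 136.
The tangent meets the radius at right angles, so tangent² = |PO|² − r² = 136 − 72 = 64.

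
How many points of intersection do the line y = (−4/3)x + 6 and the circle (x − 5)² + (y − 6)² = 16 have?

Substituting the line into the circle gives 25x² − 90x + 81 = 0.
Δ = 8100 − 8100 = 0.
A repeated root: the line is tangent.

1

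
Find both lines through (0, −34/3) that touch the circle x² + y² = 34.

5x + 3y = −34 and 5x − 3y = 34

A line y − (−34/3) = m(x − (0)) is tangent when its distance from (0, 0) is √34:
(0m − (34/3))² = 34(m² + 1)
9m² − 25 = 0, so m = −5/3 or m = 5/3.
Through (0, −34/3) these give 5x + 3y = −34 and 5x − 3y = 34.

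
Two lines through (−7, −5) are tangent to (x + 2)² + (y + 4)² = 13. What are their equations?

Let a tangent through (−7, −5) have slope m. Its distance from (−2, −4) must equal √13:
[m·(5) − (1)]² = 13(m² + 1)
6m² − 5m − 6 = 0, so m = −2/3 or m = 3/2.
Through (−7, −5) these give 2x + 3y = −29 and 3x − 2y = −11.

2x + 3y = −29 and 3x − 2y = −11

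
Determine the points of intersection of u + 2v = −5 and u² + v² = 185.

(−13, 4) and (11, −8)

From the line, v = (−5 − u)/2. Substituting:
5u² + 10u − 715 = 0  ⟹  u² + 2u − 143 = 0
u = 11 or u = −13, giving (11, −8) and (−13, 4).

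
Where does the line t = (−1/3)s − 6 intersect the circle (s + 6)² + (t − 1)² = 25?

(−9, −3) and (−6, −4)

Express t = (−18 − s)/3 and substitute into the circle:
10s² + 150s + 540 = 0  ⟹  s² + 15s + 54 = 0
s = −6 or s = −9, giving (−6, −4) and (−9, −3).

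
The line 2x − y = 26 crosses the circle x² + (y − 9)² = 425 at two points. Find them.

(8, −10) and (20, 14)

Substitute y = 2x − 26:
5x² − 140x + 800 = 0  ⟹  x² − 28x + 160 = 0
x = 20 or x = 8, giving (20, 14) and (8, −10).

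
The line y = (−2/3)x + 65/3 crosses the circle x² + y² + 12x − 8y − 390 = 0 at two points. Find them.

(−5, 25) and (13, 13)

From the line, y = (65 − 2x)/3. Substituting:
13x² − 104x − 845 = 0  ⟹  x² − 8x − 65 = 0
x = 13 or x = −5, giving (13, 13) and (−5, 25).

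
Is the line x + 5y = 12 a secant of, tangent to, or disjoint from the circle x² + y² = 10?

secant

Centre (0, 0), r² = 10. Distance² from centre to line = (−12)²/26 = 72/13.
Since d² < r², the line cuts the circle twice.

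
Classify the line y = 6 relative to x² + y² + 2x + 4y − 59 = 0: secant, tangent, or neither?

Substituting the line into the circle gives x² + 2x + 1 = 0.
Discriminant = (2)² − 4·1·(1) = 0.
A repeated root: the line is tangent.

tangent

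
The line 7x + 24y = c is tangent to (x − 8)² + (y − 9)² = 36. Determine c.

The line touches the circle iff its distance from (8, 9) is 6:
|7·8 + 24·9 − c| / √625 = 6
|c − (272)| = 6·25, so c = 422 or c = 122.

c = 122 or c = 422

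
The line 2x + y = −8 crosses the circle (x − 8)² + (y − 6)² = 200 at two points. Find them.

(−6, 4) and (−2, −4)

Substitute y = −2x − 8:
5x² + 40x + 60 = 0  ⟹  x² + 8x + 12 = 0
x = −2 or x = −6, giving (−2, −4) and (−6, 4).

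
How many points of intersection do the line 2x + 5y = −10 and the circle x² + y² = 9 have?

2

Substituting the line into the circle gives 29x² + 40x − 125 = 0.
Δ = 1600 − (−14500) = 16100.
Two real roots: the line is a secant.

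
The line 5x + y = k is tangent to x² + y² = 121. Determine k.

k = ±11√26

For a tangent, require d(centre, line) = r = 11.
|5·0 + 1·0 − k| / √26 = 11
|k| = 11√26.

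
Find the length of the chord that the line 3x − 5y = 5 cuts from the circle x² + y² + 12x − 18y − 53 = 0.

The distance from (−6, 9) to the line is 68/√34, and r² = 170.
Half the chord is √(r² − d²) = √(34), so the full chord is 2√34.

2√34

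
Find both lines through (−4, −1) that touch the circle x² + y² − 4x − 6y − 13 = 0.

5x − y = −19 and x + 5y = −9

Let a tangent through (−4, −1) have slope m. Its distance from (2, 3) must equal √26:
[m·(6) − (4)]² = 26(m² + 1)
5m² − 24m − 5 = 0, so m = 5 or m = −1/5.
With m = 5: 5x − y = −19. With m = −1/5: x + 5y = −9.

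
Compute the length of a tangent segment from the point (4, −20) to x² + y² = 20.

6√11

The centre is (0, 0) and r = 2√5. The square of the distance from P to the centre is 16 + 400 = 416.
The tangent meets the radius at right angles, so tangent² = |PO|² − r² = 416 − 20 = 396.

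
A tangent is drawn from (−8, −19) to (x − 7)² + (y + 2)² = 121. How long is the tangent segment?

√393

Centre (7, −2), r² = 121. |PO|² = (−15)² + (−17)² = 514.
Power of the point: PT² = |PO|² − r² = 393, so PT = √393.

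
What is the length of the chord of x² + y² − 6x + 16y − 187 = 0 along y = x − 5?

22√2

The distance from (3, −8) to the line is 6/√2, and r² = 260.
Half the chord is √(r² − d²) = √(242), so the full chord is 22√2.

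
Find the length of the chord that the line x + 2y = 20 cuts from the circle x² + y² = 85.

The distance from (0, 0) to the line is 20/√5, and r² = 85.
Half the chord is √(r² − d²) = √(5), so the full chord is 2√5.

2√5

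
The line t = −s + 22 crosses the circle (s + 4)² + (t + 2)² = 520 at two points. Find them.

Express t = −s + 22 and substitute into the circle:
2s² − 40s + 72 = 0  ⟹  s² − 20s + 36 = 0
s = 18 or s = 2, giving (18, 4) and (2, 20).

(2, 20) and (18, 4)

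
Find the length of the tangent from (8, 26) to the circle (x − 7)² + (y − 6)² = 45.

2√89

Centre (7, 6), r² = 45. |PO|² = (1)² + (20)² = 401.
By the tangent–radius right angle, tangent length = √(|PO|² − r²) = √356 = 2√89.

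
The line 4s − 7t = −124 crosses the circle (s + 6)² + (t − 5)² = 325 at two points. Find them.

From the line, t = (124 + 4s)/7. Substituting:
65s² + 1300s − 6240 = 0  ⟹  s² + 20s − 96 = 0
s = 4 or s = −24, giving (4, 20) and (−24, 4).

(−24, 4) and (4, 20)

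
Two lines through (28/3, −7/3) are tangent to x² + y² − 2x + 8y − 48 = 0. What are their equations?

8x − y = 77 and 7x + 4y = 56

Write the tangent as mx − y + (−7/3 − m·(28/3)) = 0 and set its distance from the centre to √65:
[m·(−25/3) − (−5/3)]² = 65(m² + 1)
4m² − 25m − 56 = 0, so m = 8 or m = −7/4.
With m = 8: 8x − y = 77. With m = −7/4: 7x + 4y = 56.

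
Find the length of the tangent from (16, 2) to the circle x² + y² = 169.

√91

Centre (0, 0), r² = 169. |PO|² = (16)² + (2)² = 260.
The tangent meets the radius at right angles, so tangent² = |PO|² − r² = 260 − 169 = 91.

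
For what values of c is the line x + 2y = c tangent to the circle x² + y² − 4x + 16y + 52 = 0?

For a tangent, require d(centre, line) = r = 4.
|1·2 + 2·(−8) − c| / √5 = 4
|c − (−14)| = 4√5.

c = −14 ± 4√5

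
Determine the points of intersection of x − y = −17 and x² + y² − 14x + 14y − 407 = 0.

Express y = x + 17 and substitute into the circle:
2x² + 34x + 120 = 0  ⟹  x² + 17x + 60 = 0
x = −5 or x = −12, giving (−5, 12) and (−12, 5).

(−12, 5) and (−5, 12)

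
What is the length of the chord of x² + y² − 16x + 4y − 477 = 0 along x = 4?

The line gives x = 4. Substituting into the circle:
y² + 4y − 525 = 0
y = 21 or y = −25, giving (4, 21) and (4, −25).
|(4, 21) − (4, −25)| = √((0)² + (46)²) = 46.

46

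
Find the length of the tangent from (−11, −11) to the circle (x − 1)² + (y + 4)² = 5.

Centre (1, −4), r² = 5. |PO|² = (−12)² + (−7)² = 193.
Power of the point: PT² = |PO|² − r² = 188, so PT = 2√47.

2√47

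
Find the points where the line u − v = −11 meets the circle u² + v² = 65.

From the line, v = u + 11. Substituting:
2u² + 22u + 56 = 0  ⟹  u² + 11u + 28 = 0
u = −4 or u = −7, giving (−4, 7) and (−7, 4).

(−7, 4) and (−4, 7)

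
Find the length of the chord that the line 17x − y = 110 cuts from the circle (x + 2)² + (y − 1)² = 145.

Centre (−2, 1), r² = 145. Perpendicular distance d from centre to line = |−145| / √290 = 145/√290.
Chord = 2√(r² − d²) = 2·√(145/2) = √290.

√290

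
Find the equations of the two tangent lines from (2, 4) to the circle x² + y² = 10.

Write the tangent as mx − y + (4 − m·(2)) = 0 and set its distance from the centre to √10:
(−2m − (−4))² = 10(m² + 1)
3m² + 8m − 3 = 0, so m = 1/3 or m = −3.
Through (2, 4) these give x − 3y = −10 and 3x + y = 10.

x − 3y = −10 and 3x + y = 10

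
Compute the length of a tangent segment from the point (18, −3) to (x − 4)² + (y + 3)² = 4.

With centre O = (4, −3), |OP|² = 196 and r² = 4.
Power of the point: PT² = |PO|² − r² = 192, so PT = 8√3.

8√3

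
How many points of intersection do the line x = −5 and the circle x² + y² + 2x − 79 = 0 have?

2

Centre (−1, 0), r² = 80. Distance² from centre to line = (4)² = 16.
Since d² < r², the line cuts the circle twice.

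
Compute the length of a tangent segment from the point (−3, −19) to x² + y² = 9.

The centre is (0, 0) and r = 3. The square of the distance from P to the centre is 9 + 361 = 370.
By the tangent–radius right angle, tangent length = √(|PO|² − r²) = √361 = 19.

19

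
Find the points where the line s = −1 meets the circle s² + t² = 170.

The line gives s = −1. Substituting into the circle:
t² − 169 = 0
t = 13 or t = −13, giving (−1, 13) and (−1, −13).

(−1, −13) and (−1, 13)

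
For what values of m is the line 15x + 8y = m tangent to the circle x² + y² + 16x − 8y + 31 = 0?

The line touches the circle iff its distance from (−8, 4) is 7:
|15·(−8) + 8·4 − m| / √289 = 7
|m − (−88)| = 7·17, so m = 31 or m = −207.

m = −207 or m = 31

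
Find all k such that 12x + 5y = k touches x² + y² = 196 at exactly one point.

For a tangent, require d(centre, line) = r = 14.
|12·0 + 5·0 − k| / √169 = 14
|k| = 14·13, so k = 182 or k = −182.

k = −182 or k = 182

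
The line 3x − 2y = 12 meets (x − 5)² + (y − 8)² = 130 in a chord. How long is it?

6√13

Substitute y = (−12 + 3x)/2:
13x² − 208x + 364 = 0  ⟹  x² − 16x + 28 = 0
x = 14 or x = 2, giving (14, 15) and (2, −3).
|(14, 15) − (2, −3)| = √((12)² + (18)²) = 6√13.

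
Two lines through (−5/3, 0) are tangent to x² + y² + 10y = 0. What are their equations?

Write the tangent as mx − y + (0 − m·(−5/3)) = 0 and set its distance from the centre to 5:
(5/3m − (−5))² = 25(m² + 1)
4m² − 3m = 0, so m = 0 or m = 3/4.
Through (−5/3, 0) these give y = 0 and 3x − 4y = −5.

y = 0 and 3x − 4y = −5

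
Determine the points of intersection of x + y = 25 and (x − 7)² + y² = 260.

Substitute y = −x + 25:
2x² − 64x + 414 = 0  ⟹  x² − 32x + 207 = 0
x = 23 or x = 9, giving (23, 2) and (9, 16).

(9, 16) and (23, 2)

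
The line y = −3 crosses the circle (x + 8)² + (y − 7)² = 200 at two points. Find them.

Substitute y = −3:
x² + 16x − 36 = 0
x = 2 or x = −18, giving (2, −3) and (−18, −3).

(−18, −3) and (2, −3)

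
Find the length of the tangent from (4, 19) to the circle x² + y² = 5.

Centre (0, 0), r² = 5. |PO|² = (4)² + (19)² = 377.
By the tangent–radius right angle, tangent length = √(|PO|² − r²) = √372 = 2√93.

2√93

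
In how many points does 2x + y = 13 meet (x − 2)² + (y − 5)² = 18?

2

Substituting the line into the circle gives 5x² − 36x + 50 = 0.
Discriminant = (−36)² − 4·5·(50) = 296 > 0.
Two real roots: the line is a secant.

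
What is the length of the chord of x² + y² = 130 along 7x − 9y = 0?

Express y = (7x)/9 and substitute into the circle:
130x² − 10530 = 0  ⟹  x² − 81 = 0
x = 9 or x = −9, giving (9, 7) and (−9, −7).
|(9, 7) − (−9, −7)| = √((18)² + (14)²) = 2√130.

2√130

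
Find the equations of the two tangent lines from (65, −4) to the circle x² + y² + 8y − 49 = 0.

x − 8y = 97 and x + 8y = 33

Write the tangent as mx − y + (−4 − m·(65)) = 0 and set its distance from the centre to √65:
[m·(−65) − (0)]² = 65(m² + 1)
64m² − 1 = 0, so m = 1/8 or m = −1/8.
With m = 1/8: x − 8y = 97. With m = −1/8: x + 8y = 33.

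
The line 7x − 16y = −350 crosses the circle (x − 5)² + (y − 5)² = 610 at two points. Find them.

Substitute y = (350 + 7x)/16:
305x² + 1220x − 76860 = 0  ⟹  x² + 4x − 252 = 0
x = 14 or x = −18, giving (14, 28) and (−18, 14).

(−18, 14) and (14, 28)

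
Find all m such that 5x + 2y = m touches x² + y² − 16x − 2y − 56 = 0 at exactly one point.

For a tangent, require d(centre, line) = r = 11.
|5·8 + 2·1 − m| / √29 = 11
|m − (42)| = 11√29.

m = 42 ± 11√29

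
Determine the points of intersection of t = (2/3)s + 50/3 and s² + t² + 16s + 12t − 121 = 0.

(−19, 4) and (−13, 8)

From the line, t = (50 + 2s)/3. Substituting:
13s² + 416s + 3211 = 0  ⟹  s² + 32s + 247 = 0
s = −13 or s = −19, giving (−13, 8) and (−19, 4).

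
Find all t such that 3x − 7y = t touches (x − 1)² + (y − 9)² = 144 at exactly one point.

t = −60 ± 12√58

Tangency holds when the distance from the centre (1, 9) to the line equals the radius 12:
|3·1 − 7·9 − t| / √58 = 12
|t − (−60)| = 12√58.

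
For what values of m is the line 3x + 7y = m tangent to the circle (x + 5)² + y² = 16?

For a tangent, require d(centre, line) = r = 4.
|3·(−5) + 7·0 − m| / √58 = 4
|m − (−15)| = 4√58.

m = −15 ± 4√58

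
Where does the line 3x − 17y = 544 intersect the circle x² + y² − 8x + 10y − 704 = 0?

(0, −32) and (17, −29)

From the line, y = (−544 + 3x)/17. Substituting:
298x² − 5066x = 0  ⟹  x² − 17x = 0
x = 17 or x = 0, giving (17, −29) and (0, −32).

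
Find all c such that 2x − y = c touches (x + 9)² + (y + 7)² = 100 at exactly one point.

c = −11 ± 10√5

For a tangent, require d(centre, line) = r = 10.
|2·(−9) − 1·(−7) − c| / √5 = 10
|c − (−11)| = 10√5.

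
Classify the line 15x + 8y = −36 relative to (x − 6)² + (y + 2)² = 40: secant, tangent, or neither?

neither

Substituting the line into the circle gives 289x² − 168x + 144 = 0.
Discriminant = (−168)² − 4·289·(144) = −138240 < 0.
No real roots: the line does not meet the circle.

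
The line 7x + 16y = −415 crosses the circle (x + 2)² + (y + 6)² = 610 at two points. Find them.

From the line, y = (−415 − 7x)/16. Substituting:
305x² + 5490x − 53375 = 0  ⟹  x² + 18x − 175 = 0
x = 7 or x = −25, giving (7, −29) and (−25, −15).

(−25, −15) and (7, −29)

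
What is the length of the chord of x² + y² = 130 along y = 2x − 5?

The distance from (0, 0) to the line is 5/√5, and r² = 130.
Half the chord is √(r² − d²) = √(125), so the full chord is 10√5.

10√5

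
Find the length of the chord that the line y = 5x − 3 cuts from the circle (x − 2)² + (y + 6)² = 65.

The distance from (2, −6) to the line is 13/√26, and r² = 65.
Chord = 2√(r² − d²) = 2·√(117/2) = 3√26.

3√26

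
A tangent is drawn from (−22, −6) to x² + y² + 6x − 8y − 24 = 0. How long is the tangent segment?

2√103

With centre O = (−3, 4), |OP|² = 461 and r² = 49.
By the tangent–radius right angle, tangent length = √(|PO|² − r²) = √412 = 2√103.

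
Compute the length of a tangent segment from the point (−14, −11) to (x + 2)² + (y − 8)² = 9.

4√31

The centre is (−2, 8) and r = 3. The square of the distance from P to the centre is 144 + 361 = 505.
The tangent meets the radius at right angles, so tangent² = |PO|² − r² = 505 − 9 = 496.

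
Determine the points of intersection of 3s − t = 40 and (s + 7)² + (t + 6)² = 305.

(9, −13) and (10, −10)

Substitute t = 3s − 40:
10s² − 190s + 900 = 0  ⟹  s² − 19s + 90 = 0
s = 10 or s = 9, giving (10, −10) and (9, −13).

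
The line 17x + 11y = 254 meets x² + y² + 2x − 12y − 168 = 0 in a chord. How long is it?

√410

From the line, y = (254 − 17x)/11. Substituting:
410x² − 6150x + 10660 = 0  ⟹  x² − 15x + 26 = 0
x = 13 or x = 2, giving (13, 3) and (2, 20).
Chord length = distance between (13, 3) and (2, 20) = √410 = √410.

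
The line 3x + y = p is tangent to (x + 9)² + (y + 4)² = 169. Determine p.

Tangency holds when the distance from the centre (−9, −4) to the line equals the radius 13:
|3·(−9) + 1·(−4) − p| / √10 = 13
|p − (−31)| = 13√10.

p = −31 ± 13√10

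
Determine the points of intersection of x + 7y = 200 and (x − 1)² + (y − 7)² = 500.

(−3, 29) and (11, 27)

From the line, y = (200 − x)/7. Substituting:
50x² − 400x − 1650 = 0  ⟹  x² − 8x − 33 = 0
x = 11 or x = −3, giving (11, 27) and (−3, 29).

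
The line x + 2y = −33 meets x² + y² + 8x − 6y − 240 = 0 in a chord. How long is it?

Centre (−4, 3), r² = 265. Perpendicular distance d from centre to line = |35| / √5 = 35/√5.
Half the chord is √(r² − d²) = √(20), so the full chord is 4√5.

4√5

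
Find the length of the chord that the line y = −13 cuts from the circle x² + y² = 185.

The distance from (0, 0) to the line is 13, and r² = 185.
Chord = 2√(r² − d²) = 2·√(16) = 8.

8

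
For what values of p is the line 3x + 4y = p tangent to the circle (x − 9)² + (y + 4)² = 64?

p = −29 or p = 51

For a tangent, require d(centre, line) = r = 8.
|3·9 + 4·(−4) − p| / √25 = 8
|p − (11)| = 8·5, so p = 51 or p = −29.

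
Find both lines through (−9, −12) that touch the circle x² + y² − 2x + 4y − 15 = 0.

2x − y = −6 and x − 2y = 15

Write the tangent as mx − y + (−12 − m·(−9)) = 0 and set its distance from the centre to 2√5:
(10m − (10))² = 20(m² + 1)
2m² − 5m + 2 = 0, so m = 2 or m = 1/2.
With m = 2: 2x − y = −6. With m = 1/2: x − 2y = 15.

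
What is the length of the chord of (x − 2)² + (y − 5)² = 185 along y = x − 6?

17√2

Centre (2, 5), r² = 185. Perpendicular distance d from centre to line = |−9| / √2 = 9/√2.
Half the chord is √(r² − d²) = √(289/2), so the full chord is 17√2.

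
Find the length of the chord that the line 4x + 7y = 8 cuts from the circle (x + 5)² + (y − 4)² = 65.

Substitute y = (8 − 4x)/7:
65x² + 650x − 1560 = 0  ⟹  x² + 10x − 24 = 0
x = 2 or x = −12, giving (2, 0) and (−12, 8).
Chord length = distance between (2, 0) and (−12, 8) = √260 = 2√65.

2√65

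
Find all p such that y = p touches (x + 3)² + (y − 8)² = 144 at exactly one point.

p = −4 or p = 20

For a tangent, require d(centre, line) = r = 12.
|0·(−3) + 1·8 − p| / √1 = 12
|p − (8)| = 12, so p = 20 or p = −4.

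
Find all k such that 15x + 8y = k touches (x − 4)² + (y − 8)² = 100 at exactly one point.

Tangency holds when the distance from the centre (4, 8) to the line equals the radius 10:
|15·4 + 8·8 − k| / √289 = 10
|k − (124)| = 10·17, so k = 294 or k = −46.

k = −46 or k = 294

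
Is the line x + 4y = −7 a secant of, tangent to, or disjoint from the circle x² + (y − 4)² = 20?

d² = (1·0 + 4·4 − (−7))²/17 = 529/17; r² = 20.
Since d² > r², the line lies outside the circle.

disjoint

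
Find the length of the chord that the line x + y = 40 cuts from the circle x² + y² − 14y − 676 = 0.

19√2

Substitute y = −x + 40:
2x² − 66x + 364 = 0  ⟹  x² − 33x + 182 = 0
x = 26 or x = 7, giving (26, 14) and (7, 33).
|(26, 14) − (7, 33)| = √((19)² + (−19)²) = 19√2.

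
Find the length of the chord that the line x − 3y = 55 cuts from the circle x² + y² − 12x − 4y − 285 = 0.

Centre (6, 2), r² = 325. Perpendicular distance d from centre to line = |−55| / √10 = 55/√10.
Half the chord is √(r² − d²) = √(45/2), so the full chord is 3√10.

3√10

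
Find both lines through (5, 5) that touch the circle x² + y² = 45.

A line y − (5) = m(x − (5)) is tangent when its distance from (0, 0) is 3√5:
[m·(−5) − (−5)]² = 45(m² + 1)
2m² + 5m + 2 = 0, so m = −1/2 or m = −2.
Through (5, 5) these give x + 2y = 15 and 2x + y = 15.

x + 2y = 15 and 2x + y = 15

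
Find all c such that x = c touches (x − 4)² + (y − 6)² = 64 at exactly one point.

The line touches the circle iff its distance from (4, 6) is 8:
|1·4 + 0·6 − c| / √1 = 8
|c − (4)| = 8, so c = 12 or c = −4.

c = −4 or c = 12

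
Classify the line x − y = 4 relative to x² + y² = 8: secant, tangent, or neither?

tangent

Substituting the line into the circle gives 2x² − 8x + 8 = 0.
Discriminant = (−8)² − 4·2·(8) = 0.
A repeated root: the line is tangent.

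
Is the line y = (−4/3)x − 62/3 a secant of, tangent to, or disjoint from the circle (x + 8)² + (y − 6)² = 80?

disjoint

Centre (−8, 6), r² = 80. Distance² from centre to line = (48)²/25 = 2304/25.
Since d² > r², the line lies outside the circle.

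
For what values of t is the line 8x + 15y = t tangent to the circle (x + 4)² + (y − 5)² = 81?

Tangency holds when the distance from the centre (−4, 5) to the line equals the radius 9:
|8·(−4) + 15·5 − t| / √289 = 9
|t − (43)| = 9·17, so t = 196 or t = −110.

t = −110 or t = 196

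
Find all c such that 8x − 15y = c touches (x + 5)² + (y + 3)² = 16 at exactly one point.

For a tangent, require d(centre, line) = r = 4.
|8·(−5) − 15·(−3) − c| / √289 = 4
|c − (5)| = 4·17, so c = 73 or c = −63.

c = −63 or c = 73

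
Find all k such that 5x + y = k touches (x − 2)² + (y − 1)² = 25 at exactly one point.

k = 11 ± 5√26

The line touches the circle iff its distance from (2, 1) is 5:
|5·2 + 1·1 − k| / √26 = 5
|k − (11)| = 5√26.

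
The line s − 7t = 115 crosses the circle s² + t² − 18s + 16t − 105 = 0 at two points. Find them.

(−4, −17) and (24, −13)

Substitute t = (−115 + s)/7:
50s² − 1000s − 4800 = 0  ⟹  s² − 20s − 96 = 0
s = 24 or s = −4, giving (24, −13) and (−4, −17).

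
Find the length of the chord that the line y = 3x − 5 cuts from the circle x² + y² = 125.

7√10

The distance from (0, 0) to the line is 5/√10, and r² = 125.
Half the chord is √(r² − d²) = √(245/2), so the full chord is 7√10.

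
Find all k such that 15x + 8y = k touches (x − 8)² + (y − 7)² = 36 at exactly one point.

k = 74 or k = 278

For a tangent, require d(centre, line) = r = 6.
|15·8 + 8·7 − k| / √289 = 6
|k − (176)| = 6·17, so k = 278 or k = 74.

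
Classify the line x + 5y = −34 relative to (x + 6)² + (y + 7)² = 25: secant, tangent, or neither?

secant

Substituting the line into the circle gives 26x² + 298x + 276 = 0.
Δ = 88804 − 28704 = 60100.
Two real roots: the line is a secant.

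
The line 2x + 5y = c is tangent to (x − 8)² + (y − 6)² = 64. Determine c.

c = 46 ± 8√29

For a tangent, require d(centre, line) = r = 8.
|2·8 + 5·6 − c| / √29 = 8
|c − (46)| = 8√29.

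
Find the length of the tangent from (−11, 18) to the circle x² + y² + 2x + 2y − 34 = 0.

5√17

Centre (−1, −1), r² = 36. |PO|² = (−10)² + (19)² = 461.
Power of the point: PT² = |PO|² − r² = 425, so PT = 5√17.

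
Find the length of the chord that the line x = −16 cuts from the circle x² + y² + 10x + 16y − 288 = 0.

The line gives x = −16. Substituting into the circle:
y² + 16y − 192 = 0
y = 8 or y = −24, giving (−16, 8) and (−16, −24).
Chord length = distance between (−16, 8) and (−16, −24) = √1024 = 32.

32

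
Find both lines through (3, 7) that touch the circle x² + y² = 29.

2x − 5y = −29 and 5x + 2y = 29

Let a tangent through (3, 7) have slope m. Its distance from (0, 0) must equal √29:
(−3m − (−7))² = 29(m² + 1)
10m² + 21m − 10 = 0, so m = 2/5 or m = −5/2.
With m = 2/5: 2x − 5y = −29. With m = −5/2: 5x + 2y = 29.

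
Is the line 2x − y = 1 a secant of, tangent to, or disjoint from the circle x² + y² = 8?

d² = (2·0 − 1·0 − (1))²/5 = 1/5; r² = 8.
Since d² < r², the line cuts the circle twice.

secant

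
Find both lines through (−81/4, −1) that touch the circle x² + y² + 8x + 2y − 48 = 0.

4x − 7y = −74 and 4x + 7y = −88

Write the tangent as mx − y + (−1 − m·(−81/4)) = 0 and set its distance from the centre to √65:
(65/4m − (0))² = 65(m² + 1)
49m² − 16 = 0, so m = 4/7 or m = −4/7.
Through (−81/4, −1) these give 4x − 7y = −74 and 4x + 7y = −88.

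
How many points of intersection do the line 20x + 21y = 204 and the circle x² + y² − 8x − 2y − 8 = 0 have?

Substituting the line into the circle gives 841x² − 10848x + 29520 = 0.
Discriminant = (−10848)² − 4·841·(29520) = 18373824 > 0.
Two real roots: the line is a secant.

2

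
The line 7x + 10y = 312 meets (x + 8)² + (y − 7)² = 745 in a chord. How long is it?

2√149

Centre (−8, 7), r² = 745. Perpendicular distance d from centre to line = |−298| / √149 = 298/√149.
Chord = 2√(r² − d²) = 2·√(149) = 2√149.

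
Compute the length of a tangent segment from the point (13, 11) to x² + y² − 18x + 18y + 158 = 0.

The centre is (9, −9) and r = 2. The square of the distance from P to the centre is 16 + 400 = 416.
By the tangent–radius right angle, tangent length = √(|PO|² − r²) = √412 = 2√103.

2√103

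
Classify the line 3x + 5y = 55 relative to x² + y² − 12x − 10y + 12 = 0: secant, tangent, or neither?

secant

Substituting the line into the circle gives 34x² − 480x + 575 = 0.
Discriminant = (−480)² − 4·34·(575) = 152200 > 0.
Two real roots: the line is a secant.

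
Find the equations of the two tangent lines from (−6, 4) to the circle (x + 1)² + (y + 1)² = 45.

x − 2y = −14 and 2x − y = −16

Let a tangent through (−6, 4) have slope m. Its distance from (−1, −1) must equal 3√5:
[m·(5) − (−5)]² = 45(m² + 1)
2m² − 5m + 2 = 0, so m = 1/2 or m = 2.
With m = 1/2: x − 2y = −14. With m = 2: 2x − y = −16.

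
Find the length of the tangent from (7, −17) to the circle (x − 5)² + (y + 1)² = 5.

With centre O = (5, −1), |OP|² = 260 and r² = 5.
The tangent meets the radius at right angles, so tangent² = |PO|² − r² = 260 − 5 = 255.

√255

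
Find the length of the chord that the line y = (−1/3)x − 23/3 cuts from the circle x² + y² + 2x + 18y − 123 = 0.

Substitute y = (−23 − x)/3:
10x² + 10x − 1820 = 0  ⟹  x² + x − 182 = 0
x = 13 or x = −14, giving (13, −12) and (−14, −3).
|(13, −12) − (−14, −3)| = √((27)² + (−9)²) = 9√10.

9√10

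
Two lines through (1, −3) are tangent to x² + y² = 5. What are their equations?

A line y − (−3) = m(x − (1)) is tangent when its distance from (0, 0) is √5:
(−1m − (3))² = 5(m² + 1)
2m² − 3m − 2 = 0, so m = 2 or m = −1/2.
With m = 2: 2x − y = 5. With m = −1/2: x + 2y = −5.

2x − y = 5 and x + 2y = −5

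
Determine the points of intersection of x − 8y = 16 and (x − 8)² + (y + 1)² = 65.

Substitute y = (−16 + x)/8:
65x² − 1040x = 0  ⟹  x² − 16x = 0
x = 16 or x = 0, giving (16, 0) and (0, −2).

(0, −2) and (16, 0)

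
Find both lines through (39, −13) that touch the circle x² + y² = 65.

Let a tangent through (39, −13) have slope m. Its distance from (0, 0) must equal √65:
(−39m − (13))² = 65(m² + 1)
56m² + 39m + 4 = 0, so m = −1/8 or m = −4/7.
With m = −1/8: x + 8y = −65. With m = −4/7: 4x + 7y = 65.

x + 8y = −65 and 4x + 7y = 65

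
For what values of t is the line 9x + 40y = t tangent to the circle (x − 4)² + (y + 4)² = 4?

t = −206 or t = −42

Tangency holds when the distance from the centre (4, −4) to the line equals the radius 2:
|9·4 + 40·(−4) − t| / √1681 = 2
|t − (−124)| = 2·41, so t = −42 or t = −206.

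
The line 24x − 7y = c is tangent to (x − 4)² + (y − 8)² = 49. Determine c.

The line touches the circle iff its distance from (4, 8) is 7:
|24·4 − 7·8 − c| / √625 = 7
|c − (40)| = 7·25, so c = 215 or c = −135.

c = −135 or c = 215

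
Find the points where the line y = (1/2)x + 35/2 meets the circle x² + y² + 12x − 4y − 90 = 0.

From the line, y = (35 + x)/2. Substituting:
5x² + 110x + 585 = 0  ⟹  x² + 22x + 117 = 0
x = −9 or x = −13, giving (−9, 13) and (−13, 11).

(−13, 11) and (−9, 13)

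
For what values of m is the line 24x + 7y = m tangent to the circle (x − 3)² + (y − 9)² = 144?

Tangency holds when the distance from the centre (3, 9) to the line equals the radius 12:
|24·3 + 7·9 − m| / √625 = 12
|m − (135)| = 12·25, so m = 435 or m = −165.

m = −165 or m = 435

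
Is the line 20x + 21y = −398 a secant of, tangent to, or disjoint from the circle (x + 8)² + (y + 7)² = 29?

Substituting the line into the circle gives 841x² + 17096x + 78436 = 0.
Δ = 292273216 − 263858704 = 28414512.
Two real roots: the line is a secant.

secant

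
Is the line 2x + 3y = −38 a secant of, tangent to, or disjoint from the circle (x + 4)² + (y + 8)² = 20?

secant

Centre (−4, −8), r² = 20. Distance² from centre to line = (6)²/13 = 36/13.
Since d² < r², the line cuts the circle twice.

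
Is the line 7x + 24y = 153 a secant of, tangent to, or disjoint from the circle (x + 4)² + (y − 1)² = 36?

Centre (−4, 1), r² = 36. Distance² from centre to line = (−157)²/625 = 24649/625.
Since d² > r², the line lies outside the circle.

disjoint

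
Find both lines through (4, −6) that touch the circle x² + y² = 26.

Let a tangent through (4, −6) have slope m. Its distance from (0, 0) must equal √26:
(−4m − (6))² = 26(m² + 1)
5m² − 24m − 5 = 0, so m = −1/5 or m = 5.
With m = −1/5: x + 5y = −26. With m = 5: 5x − y = 26.

x + 5y = −26 and 5x − y = 26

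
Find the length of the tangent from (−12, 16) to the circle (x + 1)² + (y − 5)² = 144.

7√2

Centre (−1, 5), r² = 144. |PO|² = (−11)² + (11)² = 242.
The tangent meets the radius at right angles, so tangent² = |PO|² − r² = 242 − 144 = 98.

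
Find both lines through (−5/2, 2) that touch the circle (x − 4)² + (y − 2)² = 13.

Write the tangent as mx − y + (2 − m·(−5/2)) = 0 and set its distance from the centre to √13:
[m·(13/2) − (0)]² = 13(m² + 1)
9m² − 4 = 0, so m = 2/3 or m = −2/3.
With m = 2/3: 2x − 3y = −11. With m = −2/3: 2x + 3y = 1.

2x − 3y = −11 and 2x + 3y = 1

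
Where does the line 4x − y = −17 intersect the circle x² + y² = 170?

Express y = 4x + 17 and substitute into the circle:
17x² + 136x + 119 = 0  ⟹  x² + 8x + 7 = 0
x = −1 or x = −7, giving (−1, 13) and (−7, −11).

(−7, −11) and (−1, 13)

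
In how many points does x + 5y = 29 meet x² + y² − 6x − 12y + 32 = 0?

Substituting the line into the circle gives 26x² − 148x − 99 = 0.
Δ = 21904 − (−10296) = 32200.
Two real roots: the line is a secant.

2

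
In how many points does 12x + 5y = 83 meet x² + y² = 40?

0

d² = (12·0 + 5·0 − (83))²/169 = 6889/169; r² = 40.
Since d² > r², the line lies outside the circle.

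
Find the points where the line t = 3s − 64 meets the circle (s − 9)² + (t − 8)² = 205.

(22, 2) and (23, 5)

From the line, t = 3s − 64. Substituting:
10s² − 450s + 5060 = 0  ⟹  s² − 45s + 506 = 0
s = 23 or s = 22, giving (23, 5) and (22, 2).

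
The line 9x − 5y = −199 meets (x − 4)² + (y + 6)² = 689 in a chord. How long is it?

Centre (4, −6), r² = 689. Perpendicular distance d from centre to line = |265| / √106 = 265/√106.
Chord = 2√(r² − d²) = 2·√(53/2) = √106.

√106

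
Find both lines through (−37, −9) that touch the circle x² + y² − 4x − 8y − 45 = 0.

4x − 7y = −85 and x − 8y = 35

Write the tangent as mx − y + (−9 − m·(−37)) = 0 and set its distance from the centre to √65:
(39m − (13))² = 65(m² + 1)
56m² − 39m + 4 = 0, so m = 4/7 or m = 1/8.
With m = 4/7: 4x − 7y = −85. With m = 1/8: x − 8y = 35.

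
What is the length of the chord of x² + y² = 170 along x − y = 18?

The distance from (0, 0) to the line is 18/√2, and r² = 170.
Half the chord is √(r² − d²) = √(8), so the full chord is 4√2.

4√2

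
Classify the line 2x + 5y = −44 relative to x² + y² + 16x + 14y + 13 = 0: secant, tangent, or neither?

Centre (−8, −7), r² = 100. Distance² from centre to line = (−7)²/29 = 49/29.
Since d² < r², the line cuts the circle twice.

secant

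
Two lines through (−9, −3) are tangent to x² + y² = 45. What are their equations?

2x − y = −15 and x + 2y = −15

Write the tangent as mx − y + (−3 − m·(−9)) = 0 and set its distance from the centre to 3√5:
[m·(9) − (3)]² = 45(m² + 1)
2m² − 3m − 2 = 0, so m = 2 or m = −1/2.
With m = 2: 2x − y = −15. With m = −1/2: x + 2y = −15.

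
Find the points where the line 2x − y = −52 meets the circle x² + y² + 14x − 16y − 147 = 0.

(−23, 6) and (−15, 22)

Express y = 2x + 52 and substitute into the circle:
5x² + 190x + 1725 = 0  ⟹  x² + 38x + 345 = 0
x = −15 or x = −23, giving (−15, 22) and (−23, 6).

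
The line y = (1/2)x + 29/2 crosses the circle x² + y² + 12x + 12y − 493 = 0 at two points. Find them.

(−29, 0) and (3, 16)

Express y = (29 + x)/2 and substitute into the circle:
5x² + 130x − 435 = 0  ⟹  x² + 26x − 87 = 0
x = 3 or x = −29, giving (3, 16) and (−29, 0).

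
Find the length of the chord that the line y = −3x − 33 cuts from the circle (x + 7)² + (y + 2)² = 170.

8√10

Centre (−7, −2), r² = 170. Perpendicular distance d from centre to line = |10| / √10 = 10/√10.
Chord = 2√(r² − d²) = 2·√(160) = 8√10.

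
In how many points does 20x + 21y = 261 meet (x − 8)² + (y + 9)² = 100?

Substituting the line into the circle gives 841x² − 25056x + 186624 = 0.
Discriminant = (−25056)² − 4·841·(186624) = 0.
A repeated root: the line is tangent.

1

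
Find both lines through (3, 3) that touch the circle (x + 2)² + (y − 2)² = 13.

Let a tangent through (3, 3) have slope m. Its distance from (−2, 2) must equal √13:
[m·(−5) − (−1)]² = 13(m² + 1)
6m² − 5m − 6 = 0, so m = −2/3 or m = 3/2.
Through (3, 3) these give 2x + 3y = 15 and 3x − 2y = 3.

2x + 3y = 15 and 3x − 2y = 3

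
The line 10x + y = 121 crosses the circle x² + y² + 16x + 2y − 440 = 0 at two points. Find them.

(11, 11) and (13, −9)

Express y = −10x + 121 and substitute into the circle:
101x² − 2424x + 14443 = 0  ⟹  x² − 24x + 143 = 0
x = 13 or x = 11, giving (13, −9) and (11, 11).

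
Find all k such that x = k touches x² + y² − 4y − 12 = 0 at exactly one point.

k = −4 or k = 4

For a tangent, require d(centre, line) = r = 4.
|1·0 + 0·2 − k| / √1 = 4
|k| = 4, so k = 4 or k = −4.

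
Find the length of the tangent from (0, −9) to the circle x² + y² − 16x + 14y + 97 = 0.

2√13

With centre O = (8, −7), |OP|² = 68 and r² = 16.
By the tangent–radius right angle, tangent length = √(|PO|² − r²) = √52 = 2√13.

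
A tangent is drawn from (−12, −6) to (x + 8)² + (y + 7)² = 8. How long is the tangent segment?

3

Centre (−8, −7), r² = 8. |PO|² = (−4)² + (1)² = 17.
By the tangent–radius right angle, tangent length = √(|PO|² − r²) = √9 = 3.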